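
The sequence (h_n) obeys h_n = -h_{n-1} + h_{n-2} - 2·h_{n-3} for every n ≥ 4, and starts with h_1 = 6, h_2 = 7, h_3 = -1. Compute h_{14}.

h_4 = -4; h_5 = -11; h_6 = 9; …; h_{11} = -299; h_{12} = 585; h_{13} = -1164; h_{14} = 2347.

2347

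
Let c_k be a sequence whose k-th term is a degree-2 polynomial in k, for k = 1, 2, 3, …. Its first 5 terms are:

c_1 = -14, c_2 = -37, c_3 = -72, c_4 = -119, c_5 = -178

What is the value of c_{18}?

-2037

1st diffs: -23, -35, -47, -59.
2nd diffs: -12, -12, -12 (constant).
Newton forward-difference form: c_k = -14 + (-23)·C(k-1,1) + (-12)·C(k-1,2).
At k = 18: k-1 = 17, so c_{18} = -14 - 391 - 1632 = -2037.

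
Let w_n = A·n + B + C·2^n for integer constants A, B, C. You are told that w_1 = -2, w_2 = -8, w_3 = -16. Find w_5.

The three given values yield: A + B + 2C = -2; 2A + B + 4C = -8; 3A + B + 8C = -16.
Subtracting the first from the second: A + 2C = -6.
Subtracting the second from the third: A + 4C = -8.
Solving: C = -1, A = -4, then B = 4.
Hence w_5 = -4·5 + 4 + (-1)·32 = -48.

-48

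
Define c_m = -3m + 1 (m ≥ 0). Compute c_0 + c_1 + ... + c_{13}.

-259

Over m = 0..13: Σm = 91.
Total = (-3)·91 + (1)·14 = -259.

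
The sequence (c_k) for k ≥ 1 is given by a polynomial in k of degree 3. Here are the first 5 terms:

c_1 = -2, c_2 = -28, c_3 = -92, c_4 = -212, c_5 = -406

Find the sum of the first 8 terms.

-4132

1st diffs: -26, -64, -120, -194.
2nd diffs: -38, -56, -74.
3rd diffs: -18, -18 (constant).
Newton forward-difference form: c_k = -2 + (-26)·C(k-1,1) + (-38)·C(k-1,2) + (-18)·C(k-1,3).
Continuing: -692, -1088, -1612.
Summing k = 1..8 (8 terms) gives -4132.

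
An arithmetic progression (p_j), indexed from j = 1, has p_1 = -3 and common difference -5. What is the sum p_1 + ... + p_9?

p_j = -3 + (j - 1)·(-5).
p_9 = -43; S = 9·(-3 + (-43))/2 = -207.

-207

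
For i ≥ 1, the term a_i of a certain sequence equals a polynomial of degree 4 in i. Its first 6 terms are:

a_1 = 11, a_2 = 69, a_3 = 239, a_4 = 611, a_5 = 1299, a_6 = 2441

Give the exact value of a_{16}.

86351

1st diffs: 58, 170, 372, 688, 1142.
2nd diffs: 112, 202, 316, 454.
3rd diffs: 90, 114, 138.
4th diffs: 24, 24 (constant).
Newton forward-difference form: a_i = 11 + 58·C(i-1,1) + 112·C(i-1,2) + 90·C(i-1,3) + 24·C(i-1,4).
At i = 16: i-1 = 15, so a_{16} = 11 + 870 + 11760 + 40950 + 32760 = 86351.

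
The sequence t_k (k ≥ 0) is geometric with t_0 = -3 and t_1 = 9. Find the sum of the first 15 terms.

-10761681

Common ratio r = -3.
t_k = (-3)·(-3)^(k-0).
S = (-3)·((-3)^15 - 1)/(-3 - 1) = (-3)·(-14348907 - 1)/(-4) = -10761681.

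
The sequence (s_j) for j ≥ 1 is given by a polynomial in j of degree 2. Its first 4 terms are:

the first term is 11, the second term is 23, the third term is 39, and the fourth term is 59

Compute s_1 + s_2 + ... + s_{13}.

1st diffs: 12, 16, 20.
2nd diffs: 4, 4 (constant).
Newton forward-difference form: s_j = 11 + 12·C(j-1,1) + 4·C(j-1,2).
Continuing: …, 83, 111, 143, 179, …, s_{13} = 419.
Summing j = 1..13 (13 terms) gives 2223.

2223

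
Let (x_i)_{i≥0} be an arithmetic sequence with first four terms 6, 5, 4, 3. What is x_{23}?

Common difference d = -1.
x_i = 6 + (i - 0)·(-1).
x_{23} = 6 + 23·(-1) = -17.

-17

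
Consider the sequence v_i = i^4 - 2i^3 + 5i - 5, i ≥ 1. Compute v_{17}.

v_{17} = 1·17^4 - 2·17^3 + 5·17 - 5 = 73775.

73775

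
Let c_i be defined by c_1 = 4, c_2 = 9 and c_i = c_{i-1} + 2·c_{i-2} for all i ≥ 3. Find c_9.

Step forward from the initial values:
c_3 = 17, c_4 = 35, c_5 = 69, c_6 = 139, c_7 = 277, c_8 = 555, c_9 = 1109.
(Characteristic roots are 2 and -1.)

1109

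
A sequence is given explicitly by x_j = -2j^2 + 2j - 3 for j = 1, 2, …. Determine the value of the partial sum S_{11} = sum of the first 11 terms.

Over j = 1..11: Σj = 66, Σj² = 506.
Total = (-2)·506 + (2)·66 + (-3)·11 = -913.

-913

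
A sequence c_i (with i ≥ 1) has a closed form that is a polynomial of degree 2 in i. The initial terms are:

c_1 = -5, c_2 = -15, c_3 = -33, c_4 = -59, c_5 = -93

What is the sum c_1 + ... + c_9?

-1077

1st diffs: -10, -18, -26, -34.
2nd diffs: -8, -8, -8 (constant).
Newton forward-difference form: c_i = -5 + (-10)·C(i-1,1) + (-8)·C(i-1,2).
Continuing: -135, -185, -243, -309.
Summing i = 1..9 (9 terms) gives -1077.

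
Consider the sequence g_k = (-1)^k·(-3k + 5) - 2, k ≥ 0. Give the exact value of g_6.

-15

(-1)^6 = 1; -3k + 5 at k=6 is -13; so g_6 = -15.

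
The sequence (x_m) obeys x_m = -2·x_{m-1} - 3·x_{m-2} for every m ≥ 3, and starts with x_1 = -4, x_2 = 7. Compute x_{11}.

Compute successive terms:
x_3 = -2;  x_4 = -17;  x_5 = 40;  x_6 = -29;  x_7 = -62;  x_8 = 211;  x_9 = -236;  x_{10} = -161;  x_{11} = 1030.

1030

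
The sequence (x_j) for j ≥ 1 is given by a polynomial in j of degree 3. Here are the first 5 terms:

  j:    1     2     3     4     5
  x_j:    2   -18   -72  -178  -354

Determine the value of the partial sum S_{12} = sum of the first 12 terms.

-17686

1st diffs: -20, -54, -106, -176.
2nd diffs: -34, -52, -70.
3rd diffs: -18, -18 (constant).
Newton forward-difference form: x_j = 2 + (-20)·C(j-1,1) + (-34)·C(j-1,2) + (-18)·C(j-1,3).
Continuing: …, -618, -988, -1482, -2118, …, x_{12} = -5058.
Summing j = 1..12 (12 terms) gives -17686.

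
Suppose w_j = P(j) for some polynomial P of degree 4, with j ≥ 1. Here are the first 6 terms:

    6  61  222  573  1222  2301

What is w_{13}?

38022

1st diffs: 55, 161, 351, 649, 1079.
2nd diffs: 106, 190, 298, 430.
3rd diffs: 84, 108, 132.
4th diffs: 24, 24 (constant).
Newton forward-difference form: w_j = 6 + 55·C(j-1,1) + 106·C(j-1,2) + 84·C(j-1,3) + 24·C(j-1,4).
At j = 13: j-1 = 12, so w_{13} = 6 + 660 + 6996 + 18480 + 11880 = 38022.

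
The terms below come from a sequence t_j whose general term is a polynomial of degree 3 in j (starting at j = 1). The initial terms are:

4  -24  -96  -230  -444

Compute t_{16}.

1st diffs: -28, -72, -134, -214.
2nd diffs: -44, -62, -80.
3rd diffs: -18, -18 (constant).
Newton forward-difference form: t_j = 4 + (-28)·C(j-1,1) + (-44)·C(j-1,2) + (-18)·C(j-1,3).
At j = 16: j-1 = 15, so t_{16} = 4 - 420 - 4620 - 8190 = -13226.

-13226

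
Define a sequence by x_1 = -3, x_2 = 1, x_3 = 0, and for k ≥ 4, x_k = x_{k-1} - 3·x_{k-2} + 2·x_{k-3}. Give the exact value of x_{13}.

-793

Applying the relation repeatedly:
x_4 = -9  x_5 = -7  x_6 = 20  x_7 = 23  x_8 = -51  x_9 = -80  x_{10} = 119  x_{11} = 257  x_{12} = -260  x_{13} = -793.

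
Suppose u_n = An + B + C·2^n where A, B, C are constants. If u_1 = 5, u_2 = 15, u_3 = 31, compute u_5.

111

The three given values yield: A + B + 2C = 5; 2A + B + 4C = 15; 3A + B + 8C = 31.
Subtracting the first from the second: A + 2C = 10.
Subtracting the second from the third: A + 4C = 16.
Solving: C = 3, A = 4, then B = -5.
Hence u_5 = 4·5 + (-5) + 3·32 = 111.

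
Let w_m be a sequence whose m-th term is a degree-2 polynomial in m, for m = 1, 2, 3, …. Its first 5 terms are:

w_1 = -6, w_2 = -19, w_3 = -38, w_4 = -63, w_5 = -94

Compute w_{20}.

-1279

1st diffs: -13, -19, -25, -31.
2nd diffs: -6, -6, -6 (constant).
Newton forward-difference form: w_m = -6 + (-13)·C(m-1,1) + (-6)·C(m-1,2).
At m = 20: m-1 = 19, so w_{20} = -6 - 247 - 1026 = -1279.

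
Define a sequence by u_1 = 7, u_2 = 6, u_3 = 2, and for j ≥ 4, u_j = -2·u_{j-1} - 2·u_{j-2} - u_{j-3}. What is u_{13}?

7

Applying the relation repeatedly:
u_4 = -23;  u_5 = 36;  u_6 = -28;  u_7 = 7;  u_8 = 6;  u_9 = 2;  u_{10} = -23;  u_{11} = 36;  u_{12} = -28;  u_{13} = 7.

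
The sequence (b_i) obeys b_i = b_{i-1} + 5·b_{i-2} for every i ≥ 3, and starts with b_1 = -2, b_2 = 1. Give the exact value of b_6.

-69

Iterate the recurrence:
b_3 = -9; b_4 = -4; b_5 = -49; b_6 = -69.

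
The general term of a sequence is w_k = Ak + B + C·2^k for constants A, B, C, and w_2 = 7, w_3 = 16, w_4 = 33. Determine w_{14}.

Write the equations: 2A + B + 4C = 7; 3A + B + 8C = 16; 4A + B + 16C = 33.
Subtracting the first from the second: A + 4C = 9.
Subtracting the second from the third: A + 8C = 17.
Solving: C = 2, A = 1, then B = -3.
Therefore w_{14} = 14 + (-3) + 2·16384 = 32779.

32779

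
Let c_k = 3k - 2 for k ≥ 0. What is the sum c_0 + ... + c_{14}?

285

Over k = 0..14: Σk = 105.
Total = (3)·105 + (-2)·15 = 285.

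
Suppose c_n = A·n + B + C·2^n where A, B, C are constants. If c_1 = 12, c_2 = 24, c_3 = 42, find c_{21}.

Plug in n = 1, 2, 3: A + B + 2C = 12; 2A + B + 4C = 24; 3A + B + 8C = 42.
Subtracting the first from the second: A + 2C = 12.
Subtracting the second from the third: A + 4C = 18.
Solving: C = 3, A = 6, then B = 0.
Therefore c_{21} = 126 + 0 + 3·2097152 = 6291582.

6291582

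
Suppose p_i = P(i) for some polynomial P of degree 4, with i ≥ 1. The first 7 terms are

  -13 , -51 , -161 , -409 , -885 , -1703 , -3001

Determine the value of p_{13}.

-31621

1st diffs: -38, -110, -248, -476, -818, -1298.
2nd diffs: -72, -138, -228, -342, -480.
3rd diffs: -66, -90, -114, -138.
4th diffs: -24, -24, -24 (constant).
So p_i = -i^4 - i^3 - 5i^2 - i - 5.
Evaluating at i = 13 gives p_{13} = -31621.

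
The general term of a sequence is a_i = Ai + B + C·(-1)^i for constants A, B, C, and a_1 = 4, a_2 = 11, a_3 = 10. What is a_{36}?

113

Plug in i = 1, 2, 3: A + B - C = 4; 2A + B + C = 11; 3A + B - C = 10.
Subtracting the first from the second: A + 2C = 7.
Subtracting the second from the third: A - 2C = -1.
Solving: C = 2, A = 3, then B = 3.
Therefore a_{36} = 108 + 3 + 2·1 = 113.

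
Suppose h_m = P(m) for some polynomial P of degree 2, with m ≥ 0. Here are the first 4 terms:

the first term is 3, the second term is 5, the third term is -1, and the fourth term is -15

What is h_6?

-105

1st diffs: 2, -6, -14.
2nd diffs: -8, -8 (constant).
So h_m = -4m^2 + 6m + 3.
Evaluating at m = 6 gives h_6 = -105.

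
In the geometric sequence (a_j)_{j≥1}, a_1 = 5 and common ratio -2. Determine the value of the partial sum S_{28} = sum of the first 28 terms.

a_j = 5·(-2)^(j-1).
S = 5·((-2)^28 - 1)/(-2 - 1) = 5·(268435456 - 1)/(-3) = -447392425.

-447392425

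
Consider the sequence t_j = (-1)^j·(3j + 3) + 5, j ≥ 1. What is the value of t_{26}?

86

(-1)^26 = 1; 3j + 3 at j=26 is 81; so t_{26} = 86.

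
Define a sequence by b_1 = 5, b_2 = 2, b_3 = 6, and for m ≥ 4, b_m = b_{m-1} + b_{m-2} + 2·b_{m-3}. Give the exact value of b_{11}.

b_4 = 18;  b_5 = 28;  b_6 = 58;  b_7 = 122;  b_8 = 236;  b_9 = 474;  b_{10} = 954;  b_{11} = 1900.

1900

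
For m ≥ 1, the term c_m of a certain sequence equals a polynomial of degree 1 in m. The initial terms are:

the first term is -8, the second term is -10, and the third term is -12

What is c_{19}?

-44

1st diffs: -2, -2 (constant).
So c_m = -2m - 6.
Evaluating at m = 19 gives c_{19} = -44.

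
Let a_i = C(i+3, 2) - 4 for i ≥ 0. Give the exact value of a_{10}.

C(13, 2) = 78, so a_{10} = 74.

74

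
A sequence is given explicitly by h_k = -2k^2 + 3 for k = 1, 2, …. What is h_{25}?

h_{25} = -2·25^2 + 3 = -1247.

-1247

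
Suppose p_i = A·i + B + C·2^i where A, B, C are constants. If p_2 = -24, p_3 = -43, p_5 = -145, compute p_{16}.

At i = 2, 3, 5: 2A + B + 4C = -24; 3A + B + 8C = -43; 5A + B + 32C = -145.
Subtracting the first from the second: A + 4C = -19.
Subtracting the second from the third: 2A + 24C = -102.
Solving: C = -4, A = -3, then B = -2.
Therefore p_{16} = -48 + (-2) + (-4)·65536 = -262194.

-262194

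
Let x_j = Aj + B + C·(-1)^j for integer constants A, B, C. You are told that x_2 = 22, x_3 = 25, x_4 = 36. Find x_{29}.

207

The three given values yield: 2A + B + C = 22; 3A + B - C = 25; 4A + B + C = 36.
Subtracting the first from the second: A - 2C = 3.
Subtracting the second from the third: A + 2C = 11.
Solving: C = 2, A = 7, then B = 6.
Therefore x_{29} = 203 + 6 + 2·(-1) = 207.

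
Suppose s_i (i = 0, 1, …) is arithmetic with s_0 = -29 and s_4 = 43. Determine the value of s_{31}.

529

Common difference d = (43 - (-29)) / (4 - 0) = 18.
s_i = -29 + (i - 0)·18.
s_{31} = -29 + 31·18 = 529.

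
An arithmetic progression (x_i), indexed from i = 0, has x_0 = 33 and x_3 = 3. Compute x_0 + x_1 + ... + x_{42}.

Common difference d = (3 - 33) / (3 - 0) = -10.
x_i = 33 + (i - 0)·(-10).
x_{42} = -387; S = 43·(33 + (-387))/2 = -7611.

-7611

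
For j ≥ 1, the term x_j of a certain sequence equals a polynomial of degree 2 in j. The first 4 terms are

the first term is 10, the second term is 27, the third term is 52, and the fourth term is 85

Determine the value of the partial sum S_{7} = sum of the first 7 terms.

1st diffs: 17, 25, 33.
2nd diffs: 8, 8 (constant).
Newton forward-difference form: x_j = 10 + 17·C(j-1,1) + 8·C(j-1,2).
Continuing: 126, 175, 232.
Summing j = 1..7 (7 terms) gives 707.

707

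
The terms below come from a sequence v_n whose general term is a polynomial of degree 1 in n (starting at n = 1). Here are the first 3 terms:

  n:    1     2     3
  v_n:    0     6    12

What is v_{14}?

78

1st diffs: 6, 6 (constant).
So v_n = 6n - 6.
Evaluating at n = 14 gives v_{14} = 78.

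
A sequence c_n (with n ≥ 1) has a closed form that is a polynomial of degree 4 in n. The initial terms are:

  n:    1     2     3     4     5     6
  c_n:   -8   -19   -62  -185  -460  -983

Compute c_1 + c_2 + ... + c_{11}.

1st diffs: -11, -43, -123, -275, -523.
2nd diffs: -32, -80, -152, -248.
3rd diffs: -48, -72, -96.
4th diffs: -24, -24 (constant).
So c_n = -n^4 + 2n^3 - 3n^2 - n - 5.
Continuing: …, -1874, -3277, -5360, -8315, …, c_{11} = -12358.
Summing n = 1..11 (11 terms) gives -32901.

-32901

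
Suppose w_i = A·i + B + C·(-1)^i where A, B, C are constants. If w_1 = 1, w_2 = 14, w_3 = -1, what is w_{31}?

Plug in i = 1, 2, 3: A + B - C = 1; 2A + B + C = 14; 3A + B - C = -1.
Subtracting the first from the second: A + 2C = 13.
Subtracting the second from the third: A - 2C = -15.
Solving: C = 7, A = -1, then B = 9.
So w_i = -1·i + 9 + 7·(-1)^i; at i=31 this is -29.

-29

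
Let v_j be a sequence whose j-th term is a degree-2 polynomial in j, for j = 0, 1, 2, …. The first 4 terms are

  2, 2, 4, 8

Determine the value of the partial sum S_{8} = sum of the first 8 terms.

128

1st diffs: 0, 2, 4.
2nd diffs: 2, 2 (constant).
Newton forward-difference form: v_j = 2 + 2·C(j,2).
Continuing: 14, 22, 32, 44.
Summing j = 0..7 (8 terms) gives 128.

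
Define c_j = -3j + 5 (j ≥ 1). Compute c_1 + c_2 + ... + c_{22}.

-649

Over j = 1..22: Σj = 253.
Total = (-3)·253 + (5)·22 = -649.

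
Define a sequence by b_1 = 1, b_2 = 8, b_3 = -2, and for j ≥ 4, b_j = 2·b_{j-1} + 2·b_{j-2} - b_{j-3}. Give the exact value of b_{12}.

12548

Applying the relation repeatedly:
b_4 = 11;  b_5 = 10;  b_6 = 44;  b_7 = 97;  b_8 = 272;  b_9 = 694;  b_{10} = 1835;  b_{11} = 4786;  b_{12} = 12548.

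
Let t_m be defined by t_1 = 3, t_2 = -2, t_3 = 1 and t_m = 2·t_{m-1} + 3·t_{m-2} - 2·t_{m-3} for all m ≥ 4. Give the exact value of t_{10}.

-3234

Applying the relation repeatedly:
t_4 = -10, t_5 = -13, t_6 = -58, t_7 = -135, t_8 = -418, t_9 = -1125, t_{10} = -3234.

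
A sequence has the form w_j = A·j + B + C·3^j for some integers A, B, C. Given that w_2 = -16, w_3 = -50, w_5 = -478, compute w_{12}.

-1062860

Plug in j = 2, 3, 5: 2A + B + 9C = -16; 3A + B + 27C = -50; 5A + B + 243C = -478.
Subtracting the first from the second: A + 18C = -34.
Subtracting the second from the third: 2A + 216C = -428.
Solving: C = -2, A = 2, then B = -2.
Therefore w_{12} = 24 + (-2) + (-2)·531441 = -1062860.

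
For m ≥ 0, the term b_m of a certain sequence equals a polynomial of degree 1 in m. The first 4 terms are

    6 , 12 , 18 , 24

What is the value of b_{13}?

1st diffs: 6, 6, 6 (constant).
So b_m = 6m + 6.
Evaluating at m = 13 gives b_{13} = 84.

84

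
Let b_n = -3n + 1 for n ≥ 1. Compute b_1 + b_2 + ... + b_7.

-77

Over n = 1..7: Σn = 28.
Total = (-3)·28 + (1)·7 = -77.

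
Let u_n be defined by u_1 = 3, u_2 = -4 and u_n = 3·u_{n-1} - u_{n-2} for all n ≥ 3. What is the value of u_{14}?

-624676

u_3 = -15, u_4 = -41, u_5 = -108, …, u_{11} = -34812, u_{12} = -91139, u_{13} = -238605, u_{14} = -624676.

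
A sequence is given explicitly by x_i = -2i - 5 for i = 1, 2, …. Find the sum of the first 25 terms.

-775

Over i = 1..25: Σi = 325.
Total = (-2)·325 + (-5)·25 = -775.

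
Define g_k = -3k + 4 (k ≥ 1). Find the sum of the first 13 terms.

Over k = 1..13: Σk = 91.
Total = (-3)·91 + (4)·13 = -221.

-221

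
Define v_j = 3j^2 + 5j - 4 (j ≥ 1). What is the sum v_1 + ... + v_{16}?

Over j = 1..16: Σj = 136, Σj² = 1496.
Total = (3)·1496 + (5)·136 + (-4)·16 = 5104.

5104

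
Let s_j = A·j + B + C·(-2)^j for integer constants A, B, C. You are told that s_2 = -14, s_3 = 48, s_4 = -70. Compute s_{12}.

The three given values yield: 2A + B + 4C = -14; 3A + B - 8C = 48; 4A + B + 16C = -70.
Subtracting the first from the second: A - 12C = 62.
Subtracting the second from the third: A + 24C = -118.
Solving: C = -5, A = 2, then B = 2.
So s_j = 2·j + 2 + (-5)·(-2)^j; at j=12 this is -20454.

-20454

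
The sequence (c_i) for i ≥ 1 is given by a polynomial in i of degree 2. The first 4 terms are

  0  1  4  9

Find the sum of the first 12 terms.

506

1st diffs: 1, 3, 5.
2nd diffs: 2, 2 (constant).
Newton forward-difference form: c_i = 1·C(i-1,1) + 2·C(i-1,2).
Continuing: …, 16, 25, 36, 49, …, c_{12} = 121.
Summing i = 1..12 (12 terms) gives 506.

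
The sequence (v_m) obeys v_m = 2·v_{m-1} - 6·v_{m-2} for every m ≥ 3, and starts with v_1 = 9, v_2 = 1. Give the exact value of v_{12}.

Compute successive terms:
v_3 = -52, v_4 = -110, v_5 = 92, v_6 = 844, v_7 = 1136, v_8 = -2792, v_9 = -12400, v_{10} = -8048, v_{11} = 58304, v_{12} = 164896.

164896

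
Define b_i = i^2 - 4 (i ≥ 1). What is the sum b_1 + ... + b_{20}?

Over i = 1..20: Σi = 210, Σi² = 2870.
Total = (1)·2870 + (-4)·20 = 2790.

2790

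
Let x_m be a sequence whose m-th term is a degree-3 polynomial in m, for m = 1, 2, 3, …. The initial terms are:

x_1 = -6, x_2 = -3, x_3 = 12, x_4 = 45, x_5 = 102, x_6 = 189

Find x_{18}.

5757

1st diffs: 3, 15, 33, 57, 87.
2nd diffs: 12, 18, 24, 30.
3rd diffs: 6, 6, 6 (constant).
Newton forward-difference form: x_m = -6 + 3·C(m-1,1) + 12·C(m-1,2) + 6·C(m-1,3).
At m = 18: m-1 = 17, so x_{18} = -6 + 51 + 1632 + 4080 = 5757.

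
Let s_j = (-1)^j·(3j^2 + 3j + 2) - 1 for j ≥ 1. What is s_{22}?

(-1)^22 = 1; 3j^2 + 3j + 2 at j=22 is 1520; so s_{22} = 1519.

1519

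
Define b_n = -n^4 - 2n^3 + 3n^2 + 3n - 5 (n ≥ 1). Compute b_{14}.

-43279

b_{14} = -1·14^4 - 2·14^3 + 3·14^2 + 3·14 - 5 = -43279.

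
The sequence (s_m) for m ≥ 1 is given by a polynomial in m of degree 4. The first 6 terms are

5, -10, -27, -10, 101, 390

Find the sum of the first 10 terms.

12743

1st diffs: -15, -17, 17, 111, 289.
2nd diffs: -2, 34, 94, 178.
3rd diffs: 36, 60, 84.
4th diffs: 24, 24 (constant).
Newton forward-difference form: s_m = 5 + (-15)·C(m-1,1) + (-2)·C(m-1,2) + 36·C(m-1,3) + 24·C(m-1,4).
Continuing: 965, 1958, 3525, 5846.
Summing m = 1..10 (10 terms) gives 12743.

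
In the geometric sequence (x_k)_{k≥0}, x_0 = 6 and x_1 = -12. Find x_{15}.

Common ratio r = -2.
x_k = 6·(-2)^(k-0).
x_{15} = 6·(-2)^15 = -196608.

-196608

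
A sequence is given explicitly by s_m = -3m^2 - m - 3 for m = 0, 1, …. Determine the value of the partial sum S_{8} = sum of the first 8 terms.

Over m = 0..7: Σm = 28, Σm² = 140.
Total = (-3)·140 + (-1)·28 + (-3)·8 = -472.

-472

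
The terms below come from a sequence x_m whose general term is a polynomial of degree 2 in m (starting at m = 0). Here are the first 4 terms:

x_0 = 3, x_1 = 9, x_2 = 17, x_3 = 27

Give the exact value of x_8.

107

1st diffs: 6, 8, 10.
2nd diffs: 2, 2 (constant).
Newton forward-difference form: x_m = 3 + 6·C(m,1) + 2·C(m,2).
At m = 8: m = 8, so x_8 = 3 + 48 + 56 = 107.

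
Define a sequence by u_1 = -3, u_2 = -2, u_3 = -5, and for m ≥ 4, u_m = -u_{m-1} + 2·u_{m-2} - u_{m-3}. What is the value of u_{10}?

529

Iterate the recurrence:
u_4 = 4, u_5 = -12, u_6 = 25, u_7 = -53, u_8 = 115, u_9 = -246, u_{10} = 529.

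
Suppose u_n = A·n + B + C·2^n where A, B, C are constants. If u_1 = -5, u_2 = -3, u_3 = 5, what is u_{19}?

At n = 1, 2, 3: A + B + 2C = -5; 2A + B + 4C = -3; 3A + B + 8C = 5.
Subtracting the first from the second: A + 2C = 2.
Subtracting the second from the third: A + 4C = 8.
Solving: C = 3, A = -4, then B = -7.
Hence u_{19} = -4·19 + (-7) + 3·524288 = 1572781.

1572781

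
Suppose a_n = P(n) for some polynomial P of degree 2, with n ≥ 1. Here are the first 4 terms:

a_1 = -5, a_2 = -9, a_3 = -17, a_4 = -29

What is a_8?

1st diffs: -4, -8, -12.
2nd diffs: -4, -4 (constant).
Newton forward-difference form: a_n = -5 + (-4)·C(n-1,1) + (-4)·C(n-1,2).
At n = 8: n-1 = 7, so a_8 = -5 - 28 - 84 = -117.

-117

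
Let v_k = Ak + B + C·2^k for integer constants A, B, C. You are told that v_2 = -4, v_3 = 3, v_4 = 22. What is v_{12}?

The three given values yield: 2A + B + 4C = -4; 3A + B + 8C = 3; 4A + B + 16C = 22.
Subtracting the first from the second: A + 4C = 7.
Subtracting the second from the third: A + 8C = 19.
Solving: C = 3, A = -5, then B = -6.
Hence v_{12} = -5·12 + (-6) + 3·4096 = 12222.

12222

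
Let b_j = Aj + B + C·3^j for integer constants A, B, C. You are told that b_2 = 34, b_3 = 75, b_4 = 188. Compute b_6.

1494

The three given values yield: 2A + B + 9C = 34; 3A + B + 27C = 75; 4A + B + 81C = 188.
Subtracting the first from the second: A + 18C = 41.
Subtracting the second from the third: A + 54C = 113.
Solving: C = 2, A = 5, then B = 6.
So b_j = 5·j + 6 + 2·3^j; at j=6 this is 1494.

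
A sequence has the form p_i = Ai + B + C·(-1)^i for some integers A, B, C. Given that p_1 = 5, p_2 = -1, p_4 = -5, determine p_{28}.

At i = 1, 2, 4: A + B - C = 5; 2A + B + C = -1; 4A + B + C = -5.
Subtracting the first from the second: A + 2C = -6.
Subtracting the second from the third: 2A = -4.
Solving: C = -2, A = -2, then B = 5.
Therefore p_{28} = -56 + 5 + (-2)·1 = -53.

-53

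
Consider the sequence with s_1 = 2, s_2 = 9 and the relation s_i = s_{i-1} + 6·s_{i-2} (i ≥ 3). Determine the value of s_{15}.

12425889

s_3 = 21, s_4 = 75, s_5 = 201, …, s_{12} = 461811, s_{13} = 1379289, s_{14} = 4150155, s_{15} = 12425889.
(Characteristic roots are 3 and -2.)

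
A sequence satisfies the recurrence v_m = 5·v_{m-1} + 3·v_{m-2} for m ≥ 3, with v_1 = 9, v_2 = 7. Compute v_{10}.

9616147

Compute successive terms:
v_3 = 62  v_4 = 331  v_5 = 1841  v_6 = 10198  v_7 = 56513  v_8 = 313159  v_9 = 1735334  v_{10} = 9616147.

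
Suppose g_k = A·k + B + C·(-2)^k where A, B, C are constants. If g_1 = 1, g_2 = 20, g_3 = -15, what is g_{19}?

-1572839

At k = 1, 2, 3: A + B - 2C = 1; 2A + B + 4C = 20; 3A + B - 8C = -15.
Subtracting the first from the second: A + 6C = 19.
Subtracting the second from the third: A - 12C = -35.
Solving: C = 3, A = 1, then B = 6.
So g_k = 1·k + 6 + 3·(-2)^k; at k=19 this is -1572839.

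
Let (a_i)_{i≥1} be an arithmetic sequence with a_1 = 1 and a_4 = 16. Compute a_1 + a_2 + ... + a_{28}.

1918

Common difference d = (16 - 1) / (4 - 1) = 5.
a_i = 1 + (i - 1)·5.
a_{28} = 136; S = 28·(1 + 136)/2 = 1918.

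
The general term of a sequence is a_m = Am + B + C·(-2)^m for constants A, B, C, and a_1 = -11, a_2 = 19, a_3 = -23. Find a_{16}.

262231

The three given values yield: A + B - 2C = -11; 2A + B + 4C = 19; 3A + B - 8C = -23.
Subtracting the first from the second: A + 6C = 30.
Subtracting the second from the third: A - 12C = -42.
Solving: C = 4, A = 6, then B = -9.
Hence a_{16} = 6·16 + (-9) + 4·65536 = 262231.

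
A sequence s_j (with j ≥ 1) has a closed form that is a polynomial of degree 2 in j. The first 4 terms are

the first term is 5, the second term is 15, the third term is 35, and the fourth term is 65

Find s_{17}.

1st diffs: 10, 20, 30.
2nd diffs: 10, 10 (constant).
So s_j = 5j^2 - 5j + 5.
Evaluating at j = 17 gives s_{17} = 1365.

1365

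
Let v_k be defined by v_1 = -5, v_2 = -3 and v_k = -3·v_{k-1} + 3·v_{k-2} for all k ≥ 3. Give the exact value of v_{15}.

-26458326

v_3 = -6, v_4 = 9, v_5 = -45, …, v_{12} = 485514, v_{13} = -1840725, v_{14} = 6978717, v_{15} = -26458326.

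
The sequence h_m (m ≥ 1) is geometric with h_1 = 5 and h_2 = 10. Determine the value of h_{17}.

Common ratio r = 2.
h_m = 5·2^(m-1).
h_{17} = 5·2^16 = 327680.

327680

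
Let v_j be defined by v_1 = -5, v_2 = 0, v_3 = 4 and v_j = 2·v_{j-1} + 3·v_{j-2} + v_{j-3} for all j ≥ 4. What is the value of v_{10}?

4508

Iterate the recurrence:
v_4 = 3; v_5 = 18; v_6 = 49; v_7 = 155; v_8 = 475; v_9 = 1464; v_{10} = 4508.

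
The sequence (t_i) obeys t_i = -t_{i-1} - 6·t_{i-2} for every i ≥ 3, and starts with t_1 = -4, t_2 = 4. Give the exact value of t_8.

Applying the relation repeatedly:
t_3 = 20  t_4 = -44  t_5 = -76  t_6 = 340  t_7 = 116  t_8 = -2156.

-2156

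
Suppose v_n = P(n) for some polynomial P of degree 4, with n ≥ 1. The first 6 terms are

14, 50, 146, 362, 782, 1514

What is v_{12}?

1st diffs: 36, 96, 216, 420, 732.
2nd diffs: 60, 120, 204, 312.
3rd diffs: 60, 84, 108.
4th diffs: 24, 24 (constant).
So v_n = n^4 + 5n^2 + 6n + 2.
Evaluating at n = 12 gives v_{12} = 21530.

21530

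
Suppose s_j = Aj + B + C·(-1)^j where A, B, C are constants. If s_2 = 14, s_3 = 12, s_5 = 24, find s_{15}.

Plug in j = 2, 3, 5: 2A + B + C = 14; 3A + B - C = 12; 5A + B - C = 24.
Subtracting the first from the second: A - 2C = -2.
Subtracting the second from the third: 2A = 12.
Solving: C = 4, A = 6, then B = -2.
Therefore s_{15} = 90 + (-2) + 4·(-1) = 84.

84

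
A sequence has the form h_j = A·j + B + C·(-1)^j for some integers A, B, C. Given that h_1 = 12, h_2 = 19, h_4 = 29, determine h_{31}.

162

The three given values yield: A + B - C = 12; 2A + B + C = 19; 4A + B + C = 29.
Subtracting the first from the second: A + 2C = 7.
Subtracting the second from the third: 2A = 10.
Solving: C = 1, A = 5, then B = 8.
Hence h_{31} = 5·31 + 8 + 1·(-1) = 162.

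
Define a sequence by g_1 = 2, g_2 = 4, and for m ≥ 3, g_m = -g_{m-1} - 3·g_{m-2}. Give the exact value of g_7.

g_3 = -10, g_4 = -2, g_5 = 32, g_6 = -26, g_7 = -70.

-70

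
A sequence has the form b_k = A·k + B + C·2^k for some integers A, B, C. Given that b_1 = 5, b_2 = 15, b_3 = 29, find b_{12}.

Plug in k = 1, 2, 3: A + B + 2C = 5; 2A + B + 4C = 15; 3A + B + 8C = 29.
Subtracting the first from the second: A + 2C = 10.
Subtracting the second from the third: A + 4C = 14.
Solving: C = 2, A = 6, then B = -5.
Therefore b_{12} = 72 + (-5) + 2·4096 = 8259.

8259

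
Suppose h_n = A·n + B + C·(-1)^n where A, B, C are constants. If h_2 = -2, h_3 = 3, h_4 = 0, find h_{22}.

18

Plug in n = 2, 3, 4: 2A + B + C = -2; 3A + B - C = 3; 4A + B + C = 0.
Subtracting the first from the second: A - 2C = 5.
Subtracting the second from the third: A + 2C = -3.
Solving: C = -2, A = 1, then B = -2.
Hence h_{22} = 1·22 + (-2) + (-2)·1 = 18.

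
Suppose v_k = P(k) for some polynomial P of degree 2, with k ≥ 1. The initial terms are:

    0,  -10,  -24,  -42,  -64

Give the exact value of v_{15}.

-504

1st diffs: -10, -14, -18, -22.
2nd diffs: -4, -4, -4 (constant).
Newton forward-difference form: v_k = (-10)·C(k-1,1) + (-4)·C(k-1,2).
At k = 15: k-1 = 14, so v_{15} = -140 - 364 = -504.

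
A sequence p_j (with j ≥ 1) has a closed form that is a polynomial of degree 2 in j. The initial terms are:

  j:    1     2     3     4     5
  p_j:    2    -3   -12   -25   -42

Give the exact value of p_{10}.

-187

1st diffs: -5, -9, -13, -17.
2nd diffs: -4, -4, -4 (constant).
So p_j = -2j^2 + j + 3.
Evaluating at j = 10 gives p_{10} = -187.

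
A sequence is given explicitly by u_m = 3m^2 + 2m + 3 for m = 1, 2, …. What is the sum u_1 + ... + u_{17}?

5712

Over m = 1..17: Σm = 153, Σm² = 1785.
Total = (3)·1785 + (2)·153 + (3)·17 = 5712.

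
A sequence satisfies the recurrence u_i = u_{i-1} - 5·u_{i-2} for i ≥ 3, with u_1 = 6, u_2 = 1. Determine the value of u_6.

Step forward from the initial values:
u_3 = -29; u_4 = -34; u_5 = 111; u_6 = 281.

281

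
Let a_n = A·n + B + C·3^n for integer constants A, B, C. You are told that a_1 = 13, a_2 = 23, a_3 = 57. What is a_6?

1455

Write the equations: A + B + 3C = 13; 2A + B + 9C = 23; 3A + B + 27C = 57.
Subtracting the first from the second: A + 6C = 10.
Subtracting the second from the third: A + 18C = 34.
Solving: C = 2, A = -2, then B = 9.
Therefore a_6 = -12 + 9 + 2·729 = 1455.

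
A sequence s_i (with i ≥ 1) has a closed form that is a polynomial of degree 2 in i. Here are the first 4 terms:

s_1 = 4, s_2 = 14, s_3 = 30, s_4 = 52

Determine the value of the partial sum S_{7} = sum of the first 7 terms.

1st diffs: 10, 16, 22.
2nd diffs: 6, 6 (constant).
So s_i = 3i^2 + i.
Continuing: 80, 114, 154.
Summing i = 1..7 (7 terms) gives 448.

448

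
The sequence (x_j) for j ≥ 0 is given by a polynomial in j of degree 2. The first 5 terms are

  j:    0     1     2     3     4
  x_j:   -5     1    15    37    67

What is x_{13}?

697

1st diffs: 6, 14, 22, 30.
2nd diffs: 8, 8, 8 (constant).
Newton forward-difference form: x_j = -5 + 6·C(j,1) + 8·C(j,2).
At j = 13: j = 13, so x_{13} = -5 + 78 + 624 = 697.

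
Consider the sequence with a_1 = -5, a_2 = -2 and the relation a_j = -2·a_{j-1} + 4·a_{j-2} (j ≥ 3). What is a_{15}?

-12910592

Applying the relation repeatedly:
a_3 = -16  a_4 = 24  a_5 = -112  …  a_{12} = 380928  a_{13} = -1232896  a_{14} = 3989504  a_{15} = -12910592.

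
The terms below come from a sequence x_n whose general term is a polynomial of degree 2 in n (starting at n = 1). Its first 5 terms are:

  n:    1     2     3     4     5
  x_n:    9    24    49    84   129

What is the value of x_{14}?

1st diffs: 15, 25, 35, 45.
2nd diffs: 10, 10, 10 (constant).
Newton forward-difference form: x_n = 9 + 15·C(n-1,1) + 10·C(n-1,2).
At n = 14: n-1 = 13, so x_{14} = 9 + 195 + 780 = 984.

984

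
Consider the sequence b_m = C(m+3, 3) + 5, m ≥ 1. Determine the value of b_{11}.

369

C(14, 3) = 364, so b_{11} = 369.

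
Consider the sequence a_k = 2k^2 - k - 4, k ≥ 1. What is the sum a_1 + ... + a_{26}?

11947

Over k = 1..26: Σk = 351, Σk² = 6201.
Total = (2)·6201 + (-1)·351 + (-4)·26 = 11947.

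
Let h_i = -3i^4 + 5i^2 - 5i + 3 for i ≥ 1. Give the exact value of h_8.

h_8 = -3·8^4 + 5·8^2 - 5·8 + 3 = -12005.

-12005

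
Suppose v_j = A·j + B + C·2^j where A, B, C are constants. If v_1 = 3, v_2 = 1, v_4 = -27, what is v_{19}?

-1572783

Write the equations: A + B + 2C = 3; 2A + B + 4C = 1; 4A + B + 16C = -27.
Subtracting the first from the second: A + 2C = -2.
Subtracting the second from the third: 2A + 12C = -28.
Solving: C = -3, A = 4, then B = 5.
So v_j = 4·j + 5 + (-3)·2^j; at j=19 this is -1572783.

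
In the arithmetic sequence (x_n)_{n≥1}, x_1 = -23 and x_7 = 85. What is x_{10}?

139

Common difference d = (85 - (-23)) / (7 - 1) = 18.
x_n = -23 + (n - 1)·18.
x_{10} = -23 + 9·18 = 139.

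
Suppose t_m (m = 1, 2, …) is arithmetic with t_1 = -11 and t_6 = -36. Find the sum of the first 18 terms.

Common difference d = (-36 - (-11)) / (6 - 1) = -5.
t_m = -11 + (m - 1)·(-5).
t_{18} = -96; S = 18·(-11 + (-96))/2 = -963.

-963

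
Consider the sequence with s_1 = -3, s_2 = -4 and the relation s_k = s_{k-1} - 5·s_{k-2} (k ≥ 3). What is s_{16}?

-319729

s_3 = 11;  s_4 = 31;  s_5 = -24;  …;  s_{13} = 50061;  s_{14} = 17356;  s_{15} = -232949;  s_{16} = -319729.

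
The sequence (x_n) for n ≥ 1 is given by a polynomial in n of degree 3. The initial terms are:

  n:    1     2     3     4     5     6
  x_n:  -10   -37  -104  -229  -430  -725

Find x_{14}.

1st diffs: -27, -67, -125, -201, -295.
2nd diffs: -40, -58, -76, -94.
3rd diffs: -18, -18, -18 (constant).
Newton forward-difference form: x_n = -10 + (-27)·C(n-1,1) + (-40)·C(n-1,2) + (-18)·C(n-1,3).
At n = 14: n-1 = 13, so x_{14} = -10 - 351 - 3120 - 5148 = -8629.

-8629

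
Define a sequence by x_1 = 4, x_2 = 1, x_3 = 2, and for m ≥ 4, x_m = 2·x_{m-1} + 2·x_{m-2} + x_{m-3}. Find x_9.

1634

Applying the relation repeatedly:
x_4 = 10; x_5 = 25; x_6 = 72; x_7 = 204; x_8 = 577; x_9 = 1634.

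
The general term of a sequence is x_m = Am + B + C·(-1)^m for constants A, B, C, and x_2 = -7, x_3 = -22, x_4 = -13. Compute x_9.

The three given values yield: 2A + B + C = -7; 3A + B - C = -22; 4A + B + C = -13.
Subtracting the first from the second: A - 2C = -15.
Subtracting the second from the third: A + 2C = 9.
Solving: C = 6, A = -3, then B = -7.
Hence x_9 = -3·9 + (-7) + 6·(-1) = -40.

-40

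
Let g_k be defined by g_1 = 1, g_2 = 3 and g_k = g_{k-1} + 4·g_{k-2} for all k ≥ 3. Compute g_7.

Iterate the recurrence:
g_3 = 7  g_4 = 19  g_5 = 47  g_6 = 123  g_7 = 311.

311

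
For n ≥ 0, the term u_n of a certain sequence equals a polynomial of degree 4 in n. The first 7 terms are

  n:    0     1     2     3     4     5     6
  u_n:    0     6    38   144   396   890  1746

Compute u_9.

8046

1st diffs: 6, 32, 106, 252, 494, 856.
2nd diffs: 26, 74, 146, 242, 362.
3rd diffs: 48, 72, 96, 120.
4th diffs: 24, 24, 24 (constant).
Newton forward-difference form: u_n = 6·C(n,1) + 26·C(n,2) + 48·C(n,3) + 24·C(n,4).
At n = 9: n = 9, so u_9 = 54 + 936 + 4032 + 3024 = 8046.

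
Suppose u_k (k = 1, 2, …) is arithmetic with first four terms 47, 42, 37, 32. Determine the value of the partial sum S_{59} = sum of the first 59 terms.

Common difference d = -5.
u_k = 47 + (k - 1)·(-5).
u_{59} = -243; S = 59·(47 + (-243))/2 = -5782.

-5782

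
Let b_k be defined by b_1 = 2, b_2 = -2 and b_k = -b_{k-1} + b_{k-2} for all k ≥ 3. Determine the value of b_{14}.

Compute successive terms:
b_3 = 4;  b_4 = -6;  b_5 = 10;  …;  b_{11} = 178;  b_{12} = -288;  b_{13} = 466;  b_{14} = -754.

-754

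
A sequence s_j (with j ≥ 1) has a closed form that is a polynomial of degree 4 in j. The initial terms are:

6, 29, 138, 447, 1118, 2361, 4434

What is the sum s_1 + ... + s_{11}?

1st diffs: 23, 109, 309, 671, 1243, 2073.
2nd diffs: 86, 200, 362, 572, 830.
3rd diffs: 114, 162, 210, 258.
4th diffs: 48, 48, 48 (constant).
Newton forward-difference form: s_j = 6 + 23·C(j-1,1) + 86·C(j-1,2) + 114·C(j-1,3) + 48·C(j-1,4).
Continuing: 7643, 12342, 18933, 27866.
Summing j = 1..11 (11 terms) gives 75317.

75317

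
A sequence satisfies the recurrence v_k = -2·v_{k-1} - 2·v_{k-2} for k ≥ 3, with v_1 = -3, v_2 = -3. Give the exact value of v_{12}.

-288

v_3 = 12, v_4 = -18, v_5 = 12, v_6 = 12, v_7 = -48, v_8 = 72, v_9 = -48, v_{10} = -48, v_{11} = 192, v_{12} = -288.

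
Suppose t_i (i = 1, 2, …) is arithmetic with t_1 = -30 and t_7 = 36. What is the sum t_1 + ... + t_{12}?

Common difference d = (36 - (-30)) / (7 - 1) = 11.
t_i = -30 + (i - 1)·11.
t_{12} = 91; S = 12·(-30 + 91)/2 = 366.

366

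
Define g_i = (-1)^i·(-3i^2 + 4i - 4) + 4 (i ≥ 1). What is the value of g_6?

(-1)^6 = 1; -3i^2 + 4i - 4 at i=6 is -88; so g_6 = -84.

-84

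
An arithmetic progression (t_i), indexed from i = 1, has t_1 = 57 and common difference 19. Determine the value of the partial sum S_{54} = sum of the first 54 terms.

t_i = 57 + (i - 1)·19.
t_{54} = 1064; S = 54·(57 + 1064)/2 = 30267.

30267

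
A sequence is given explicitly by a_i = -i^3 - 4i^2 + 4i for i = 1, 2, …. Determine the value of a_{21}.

a_{21} = -1·21^3 - 4·21^2 + 4·21 = -10941.

-10941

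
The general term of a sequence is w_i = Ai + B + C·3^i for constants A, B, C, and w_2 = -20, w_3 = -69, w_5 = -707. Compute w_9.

-59007

Write the equations: 2A + B + 9C = -20; 3A + B + 27C = -69; 5A + B + 243C = -707.
Subtracting the first from the second: A + 18C = -49.
Subtracting the second from the third: 2A + 216C = -638.
Solving: C = -3, A = 5, then B = -3.
Hence w_9 = 5·9 + (-3) + (-3)·19683 = -59007.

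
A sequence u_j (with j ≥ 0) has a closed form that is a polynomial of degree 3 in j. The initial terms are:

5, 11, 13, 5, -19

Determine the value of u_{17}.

1st diffs: 6, 2, -8, -24.
2nd diffs: -4, -10, -16.
3rd diffs: -6, -6 (constant).
Newton forward-difference form: u_j = 5 + 6·C(j,1) + (-4)·C(j,2) + (-6)·C(j,3).
At j = 17: j = 17, so u_{17} = 5 + 102 - 544 - 4080 = -4517.

-4517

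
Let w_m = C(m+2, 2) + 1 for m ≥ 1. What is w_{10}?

67

C(12, 2) = 66, so w_{10} = 67.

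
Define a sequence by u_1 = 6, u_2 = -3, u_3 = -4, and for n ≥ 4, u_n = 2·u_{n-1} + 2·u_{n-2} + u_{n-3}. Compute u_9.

-1684

Compute successive terms:
u_4 = -8; u_5 = -27; u_6 = -74; u_7 = -210; u_8 = -595; u_9 = -1684.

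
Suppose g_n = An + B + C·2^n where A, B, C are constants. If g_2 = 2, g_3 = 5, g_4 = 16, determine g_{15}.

The three given values yield: 2A + B + 4C = 2; 3A + B + 8C = 5; 4A + B + 16C = 16.
Subtracting the first from the second: A + 4C = 3.
Subtracting the second from the third: A + 8C = 11.
Solving: C = 2, A = -5, then B = 4.
So g_n = -5·n + 4 + 2·2^n; at n=15 this is 65465.

65465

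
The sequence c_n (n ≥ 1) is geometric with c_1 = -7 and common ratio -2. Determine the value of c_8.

896

c_n = (-7)·(-2)^(n-1).
c_8 = (-7)·(-2)^7 = 896.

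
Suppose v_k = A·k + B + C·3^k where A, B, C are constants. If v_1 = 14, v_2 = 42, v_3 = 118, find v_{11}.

Plug in k = 1, 2, 3: A + B + 3C = 14; 2A + B + 9C = 42; 3A + B + 27C = 118.
Subtracting the first from the second: A + 6C = 28.
Subtracting the second from the third: A + 18C = 76.
Solving: C = 4, A = 4, then B = -2.
Therefore v_{11} = 44 + (-2) + 4·177147 = 708630.

708630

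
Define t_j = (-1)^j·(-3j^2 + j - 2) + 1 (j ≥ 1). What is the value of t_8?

-185

(-1)^8 = 1; -3j^2 + j - 2 at j=8 is -186; so t_8 = -185.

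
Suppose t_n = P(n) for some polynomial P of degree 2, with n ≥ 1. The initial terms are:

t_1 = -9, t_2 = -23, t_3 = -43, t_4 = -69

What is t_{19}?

-1179

1st diffs: -14, -20, -26.
2nd diffs: -6, -6 (constant).
Newton forward-difference form: t_n = -9 + (-14)·C(n-1,1) + (-6)·C(n-1,2).
At n = 19: n-1 = 18, so t_{19} = -9 - 252 - 918 = -1179.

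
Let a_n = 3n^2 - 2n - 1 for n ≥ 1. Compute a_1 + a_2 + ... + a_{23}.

12397

Over n = 1..23: Σn = 276, Σn² = 4324.
Total = (3)·4324 + (-2)·276 + (-1)·23 = 12397.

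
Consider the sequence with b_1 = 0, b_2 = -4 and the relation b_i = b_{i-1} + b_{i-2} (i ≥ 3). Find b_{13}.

b_3 = -4  b_4 = -8  b_5 = -12  …  b_{10} = -136  b_{11} = -220  b_{12} = -356  b_{13} = -576.

-576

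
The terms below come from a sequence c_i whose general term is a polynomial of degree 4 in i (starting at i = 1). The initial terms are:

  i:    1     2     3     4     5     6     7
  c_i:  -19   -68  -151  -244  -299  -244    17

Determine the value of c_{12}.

1st diffs: -49, -83, -93, -55, 55, 261.
2nd diffs: -34, -10, 38, 110, 206.
3rd diffs: 24, 48, 72, 96.
4th diffs: 24, 24, 24 (constant).
So c_i = i^4 - 6i^3 - 6i^2 - 4i - 4.
Evaluating at i = 12 gives c_{12} = 9452.

9452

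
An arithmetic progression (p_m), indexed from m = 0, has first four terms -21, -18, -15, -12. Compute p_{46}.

Common difference d = 3.
p_m = -21 + (m - 0)·3.
p_{46} = -21 + 46·3 = 117.

117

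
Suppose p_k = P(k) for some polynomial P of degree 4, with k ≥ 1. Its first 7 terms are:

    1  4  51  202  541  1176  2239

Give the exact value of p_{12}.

1st diffs: 3, 47, 151, 339, 635, 1063.
2nd diffs: 44, 104, 188, 296, 428.
3rd diffs: 60, 84, 108, 132.
4th diffs: 24, 24, 24 (constant).
Newton forward-difference form: p_k = 1 + 3·C(k-1,1) + 44·C(k-1,2) + 60·C(k-1,3) + 24·C(k-1,4).
At k = 12: k-1 = 11, so p_{12} = 1 + 33 + 2420 + 9900 + 7920 = 20274.

20274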